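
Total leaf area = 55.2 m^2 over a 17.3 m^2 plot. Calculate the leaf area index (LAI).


Formula: LAI = total leaf area / ground area  (dimensionless)
LAI = 55.2 m^2 / 17.3 m^2
LAI = 3.19

3.19


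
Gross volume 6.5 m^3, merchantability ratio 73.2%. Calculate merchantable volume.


Formula: MV = V_total * (merchantable_pct / 100)
Merchantable fraction = 73.2% / 100 = 0.732
MV = 6.5 m^3 * 0.732 = 4.758 m^3

4.758


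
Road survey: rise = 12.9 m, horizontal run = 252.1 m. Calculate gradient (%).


Formula: Gradient = rise / run * 100
Gradient = 12.9 / 252.1 * 100 = 5.1%

5.1


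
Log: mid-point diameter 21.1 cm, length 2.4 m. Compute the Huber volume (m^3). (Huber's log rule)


Huber: V = Am * L,  Am = pi*(Dm/200)^2
Am = pi*(21.1/200)^2 = 0.034967 m^2
V = 0.034967*2.4 = 0.0839 m^3

0.0839


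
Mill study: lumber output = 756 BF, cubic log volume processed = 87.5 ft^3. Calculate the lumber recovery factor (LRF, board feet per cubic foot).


Formula: LRF = Lumber Output (BF) / Log Input (ft^3)
LRF = 756 BF / 87.5 ft^3
LRF = 8.64 BF/ft^3

8.64


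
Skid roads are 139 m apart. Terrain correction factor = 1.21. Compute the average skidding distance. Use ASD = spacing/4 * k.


Formula: ASD = (spacing / 4) * correction
Uncorrected distance = spacing / 4 = 139 / 4 = 34.75 m
ASD = 34.75 * 1.21 = 42 m

42


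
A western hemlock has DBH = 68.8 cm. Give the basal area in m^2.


Formula: BA = pi * (DBH/2)^2 / 10000  (cm^2 to m^2)
Radius = DBH/2 = 68.8/2 = 34.4 cm
BA = pi * 34.4^2 / 10000
   = 3717.6351 cm^2 / 10000
   = 0.3718 m^2

0.3718


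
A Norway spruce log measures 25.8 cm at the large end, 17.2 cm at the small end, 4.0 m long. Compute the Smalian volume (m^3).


Smalian: V = (A1 + A2)/2 * L,  A = pi*(D/200)^2
A1 = pi*(25.8/200)^2 = 0.052279 m^2
A2 = pi*(17.2/200)^2 = 0.023235 m^2
V = (0.052279+0.023235)/2*4.0 = 0.151 m^3

0.151


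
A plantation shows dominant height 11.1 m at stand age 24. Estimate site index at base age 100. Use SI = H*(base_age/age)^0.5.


Formula: SI = H_dom * (base_age / age)^0.5
Age ratio = 100 / 24 = 4.16667
sqrt(age_ratio) = 2.04124
SI = 11.1 * 2.04124 = 22.7 m

22.7


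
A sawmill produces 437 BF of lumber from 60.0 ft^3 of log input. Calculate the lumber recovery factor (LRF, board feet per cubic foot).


Formula: LRF = Lumber Output (BF) / Log Input (ft^3)
LRF = 437 BF / 60.0 ft^3
LRF = 7.28 BF/ft^3

7.28


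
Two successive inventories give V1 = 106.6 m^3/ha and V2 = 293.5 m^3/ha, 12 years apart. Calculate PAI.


Formula: PAI = (V_T2 - V_T1) / (T2 - T1)
Volume increment = 293.5 - 106.6 = 186.9 m^3/ha
PAI = 186.9 / 12 = 15.58 m^3/ha/year

15.58


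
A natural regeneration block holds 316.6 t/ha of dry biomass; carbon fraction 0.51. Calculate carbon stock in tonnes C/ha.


Formula: Carbon Stock = Biomass * Carbon Fraction
C = 316.6 t/ha * 0.51
C = 161.5 t C/ha

161.5


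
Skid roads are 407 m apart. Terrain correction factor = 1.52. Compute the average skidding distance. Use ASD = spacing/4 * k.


Formula: ASD = (spacing / 4) * correction
Uncorrected distance = spacing / 4 = 407 / 4 = 101.75 m
ASD = 101.75 * 1.52 = 155 m

155


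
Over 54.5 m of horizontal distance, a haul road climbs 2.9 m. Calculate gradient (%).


Formula: Gradient = rise / run * 100
Gradient = 2.9 / 54.5 * 100 = 5.3%

5.3


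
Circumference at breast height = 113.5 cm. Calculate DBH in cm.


Formula: DBH = C / pi
DBH = 113.5 / pi
pi = 3.14159...
DBH = 36.1 cm

36.1


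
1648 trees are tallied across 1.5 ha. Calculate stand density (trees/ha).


Formula: Stand Density = N_trees / Area_ha
Density = 1648 trees / 1.5 ha
Density = 1099 trees/ha

1099


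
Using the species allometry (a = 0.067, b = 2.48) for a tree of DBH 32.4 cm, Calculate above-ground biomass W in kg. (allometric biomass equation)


Formula: W = a * DBH^b  (allometric power law)
DBH^b = 32.4^2.48 = 5573.8031
W = 0.067 * 5573.8031 = 373.4 kg

373.4


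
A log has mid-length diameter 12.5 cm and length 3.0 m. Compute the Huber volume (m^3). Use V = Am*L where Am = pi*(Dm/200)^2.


Huber: V = Am * L,  Am = pi*(Dm/200)^2
Am = pi*(12.5/200)^2 = 0.012272 m^2
V = 0.012272*3.0 = 0.0368 m^3

0.0368


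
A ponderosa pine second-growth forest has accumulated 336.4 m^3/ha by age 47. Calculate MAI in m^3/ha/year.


Formula: MAI = Total Volume / Stand Age
MAI = 336.4 m^3/ha / 47 years
MAI = 7.16 m^3/ha/year

7.16


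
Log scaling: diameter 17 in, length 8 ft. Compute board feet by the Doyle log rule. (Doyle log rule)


Doyle: BF = (D - 4)^2 * L / 16
Adjusted diameter = 17 - 4 = 13 in
(D-4)^2 = 13^2 = 169
BF = 169 * 8 / 16 = 85 BF

85


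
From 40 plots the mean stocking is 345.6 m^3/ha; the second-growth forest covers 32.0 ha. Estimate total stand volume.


Formula: Total Volume = Mean Volume per ha * Total Area
Total Volume = 345.6 m^3/ha * 32.0 ha
Total Volume = 11059 m^3

11059


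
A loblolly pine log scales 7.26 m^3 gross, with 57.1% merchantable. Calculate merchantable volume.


Formula: MV = V_total * (merchantable_pct / 100)
Merchantable fraction = 57.1% / 100 = 0.571
MV = 7.26 m^3 * 0.571 = 4.145 m^3

4.145


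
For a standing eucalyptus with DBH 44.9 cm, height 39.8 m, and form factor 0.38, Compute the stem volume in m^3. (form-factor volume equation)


Formula: V = pi * (DBH/200)^2 * H * ff
Radius = DBH/200 = 44.9/200 = 0.2245 m
Radius^2 = 0.2245^2 = 0.05040025 m^2
V = pi * 0.05040025 * 39.8 * 0.38
V = 2.395 m^3

2.395


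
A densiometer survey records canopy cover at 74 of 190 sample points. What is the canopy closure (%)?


Formula: Canopy closure = covered points / total points * 100
Closure = 74 / 190 * 100
Closure = 0.3895 * 100 = 38.9%

38.9


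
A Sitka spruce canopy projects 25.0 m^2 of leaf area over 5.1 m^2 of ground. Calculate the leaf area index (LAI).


Formula: LAI = total leaf area / ground area  (dimensionless)
LAI = 25.0 m^2 / 5.1 m^2
LAI = 4.9

4.9


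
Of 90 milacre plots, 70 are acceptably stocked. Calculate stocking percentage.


Formula: Stocking % = stocked plots / total plots * 100
Stocking = 70 / 90 * 100
Stocking = 0.7778 * 100 = 77.8%

77.8


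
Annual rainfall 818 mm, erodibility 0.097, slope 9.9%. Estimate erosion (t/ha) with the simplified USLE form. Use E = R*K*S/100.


Formula: E = R * K * S / 100  (simplified USLE)
R * K = 818 * 0.097 = 79.346
E = 79.346 * 9.9 / 100 = 7.86 t/ha

7.86


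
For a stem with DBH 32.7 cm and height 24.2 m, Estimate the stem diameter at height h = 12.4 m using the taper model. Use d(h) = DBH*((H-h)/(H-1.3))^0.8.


Taper: d(h) = DBH * ((H - h) / (H - 1.3))^0.8
Numerator = H - h = 24.2 - 12.4 = 11.8 m
Denominator = H - 1.3 = 24.2 - 1.3 = 22.9 m
Ratio = 11.8 / 22.9 = 0.51528
d = 32.7 * 0.51528^0.8 = 19.2 cm

19.2


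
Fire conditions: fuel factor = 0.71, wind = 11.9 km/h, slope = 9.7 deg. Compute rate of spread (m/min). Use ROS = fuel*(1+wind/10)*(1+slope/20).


Formula: ROS = fuel * (1 + wind/10) * (1 + slope/20)
Wind factor = 1 + 11.9/10 = 2.19
Slope factor = 1 + 9.7/20 = 1.485
ROS = 0.71 * 2.19 * 1.485 = 2.31 m/min

2.31


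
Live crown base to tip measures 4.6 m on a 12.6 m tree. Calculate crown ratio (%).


Formula: Crown Ratio = (Crown Length / Total Height) * 100
CR = (4.6 m / 12.6 m) * 100
CR = 0.3651 * 100 = 36.5%

36.5


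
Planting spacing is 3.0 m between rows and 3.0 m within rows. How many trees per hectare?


Formula: TPH = 10000 m^2/ha / (spacing_x * spacing_y)
Area per tree = 3.0 m * 3.0 m = 9.0 m^2
TPH = 10000 / 9.0 = 1111 trees/ha

1111


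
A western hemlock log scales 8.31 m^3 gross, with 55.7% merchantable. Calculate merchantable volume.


Formula: MV = V_total * (merchantable_pct / 100)
Merchantable fraction = 55.7% / 100 = 0.557
MV = 8.31 m^3 * 0.557 = 4.629 m^3

4.629


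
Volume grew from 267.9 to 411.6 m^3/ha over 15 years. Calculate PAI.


Formula: PAI = (V_T2 - V_T1) / (T2 - T1)
Volume increment = 411.6 - 267.9 = 143.7 m^3/ha
PAI = 143.7 / 15 = 9.58 m^3/ha/year

9.58


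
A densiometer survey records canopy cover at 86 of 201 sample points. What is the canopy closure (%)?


Formula: Canopy closure = covered points / total points * 100
Closure = 86 / 201 * 100
Closure = 0.4279 * 100 = 42.8%

42.8


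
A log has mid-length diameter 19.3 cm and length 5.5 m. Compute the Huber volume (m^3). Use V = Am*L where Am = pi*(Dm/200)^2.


Huber: V = Am * L,  Am = pi*(Dm/200)^2
Am = pi*(19.3/200)^2 = 0.029255 m^2
V = 0.029255*5.5 = 0.1609 m^3

0.1609


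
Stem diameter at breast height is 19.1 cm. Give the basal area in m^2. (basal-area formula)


Formula: BA = pi * (DBH/2)^2 / 10000  (cm^2 to m^2)
Radius = DBH/2 = 19.1/2 = 9.55 cm
BA = pi * 9.55^2 / 10000
   = 286.5211 cm^2 / 10000
   = 0.0287 m^2

0.0287


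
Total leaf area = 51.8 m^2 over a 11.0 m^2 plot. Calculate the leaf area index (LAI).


Formula: LAI = total leaf area / ground area  (dimensionless)
LAI = 51.8 m^2 / 11.0 m^2
LAI = 4.71

4.71


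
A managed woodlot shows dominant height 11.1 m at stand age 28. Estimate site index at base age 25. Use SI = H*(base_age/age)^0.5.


Formula: SI = H_dom * (base_age / age)^0.5
Age ratio = 25 / 28 = 0.89286
sqrt(age_ratio) = 0.94491
SI = 11.1 * 0.94491 = 10.5 m

10.5


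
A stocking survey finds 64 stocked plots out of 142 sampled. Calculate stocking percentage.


Formula: Stocking % = stocked plots / total plots * 100
Stocking = 64 / 142 * 100
Stocking = 0.4507 * 100 = 45.1%

45.1


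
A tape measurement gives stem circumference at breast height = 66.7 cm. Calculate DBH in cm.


Formula: DBH = C / pi
DBH = 66.7 / pi
pi = 3.14159...
DBH = 21.2 cm

21.2


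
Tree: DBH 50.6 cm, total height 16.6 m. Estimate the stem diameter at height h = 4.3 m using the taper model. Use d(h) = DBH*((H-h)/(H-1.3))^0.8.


Taper: d(h) = DBH * ((H - h) / (H - 1.3))^0.8
Numerator = H - h = 16.6 - 4.3 = 12.3 m
Denominator = H - 1.3 = 16.6 - 1.3 = 15.3 m
Ratio = 12.3 / 15.3 = 0.80392
d = 50.6 * 0.80392^0.8 = 42.5 cm

42.5


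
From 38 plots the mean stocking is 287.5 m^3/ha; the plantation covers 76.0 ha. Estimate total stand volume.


Formula: Total Volume = Mean Volume per ha * Total Area
Total Volume = 287.5 m^3/ha * 76.0 ha
Total Volume = 21850 m^3

21850


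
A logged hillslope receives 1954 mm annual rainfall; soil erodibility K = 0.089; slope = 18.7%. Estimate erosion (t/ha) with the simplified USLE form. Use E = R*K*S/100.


Formula: E = R * K * S / 100  (simplified USLE)
R * K = 1954 * 0.089 = 173.906
E = 173.906 * 18.7 / 100 = 32.52 t/ha

32.52


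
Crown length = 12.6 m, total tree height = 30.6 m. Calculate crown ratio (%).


Formula: Crown Ratio = (Crown Length / Total Height) * 100
CR = (12.6 m / 30.6 m) * 100
CR = 0.4118 * 100 = 41.2%

41.2


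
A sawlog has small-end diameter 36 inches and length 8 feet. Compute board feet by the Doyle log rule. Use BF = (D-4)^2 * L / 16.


Doyle: BF = (D - 4)^2 * L / 16
Adjusted diameter = 36 - 4 = 32 in
(D-4)^2 = 32^2 = 1024
BF = 1024 * 8 / 16 = 512 BF

512


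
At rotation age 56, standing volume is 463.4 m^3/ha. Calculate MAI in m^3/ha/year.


Formula: MAI = Total Volume / Stand Age
MAI = 463.4 m^3/ha / 56 years
MAI = 8.28 m^3/ha/year

8.28


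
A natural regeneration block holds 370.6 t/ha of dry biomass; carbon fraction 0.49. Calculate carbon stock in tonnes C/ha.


Formula: Carbon Stock = Biomass * Carbon Fraction
C = 370.6 t/ha * 0.49
C = 181.6 t C/ha

181.6


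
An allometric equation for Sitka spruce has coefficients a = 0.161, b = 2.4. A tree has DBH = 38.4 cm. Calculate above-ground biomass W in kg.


Formula: W = a * DBH^b  (allometric power law)
DBH^b = 38.4^2.4 = 6344.464
W = 0.161 * 6344.464 = 1021.5 kg

1021.5


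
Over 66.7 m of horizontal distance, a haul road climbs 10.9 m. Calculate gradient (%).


Formula: Gradient = rise / run * 100
Gradient = 10.9 / 66.7 * 100 = 16.3%

16.3


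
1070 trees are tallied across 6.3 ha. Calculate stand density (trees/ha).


Formula: Stand Density = N_trees / Area_ha
Density = 1070 trees / 6.3 ha
Density = 170 trees/ha

170


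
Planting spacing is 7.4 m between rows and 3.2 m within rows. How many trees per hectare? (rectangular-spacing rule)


Formula: TPH = 10000 m^2/ha / (spacing_x * spacing_y)
Area per tree = 7.4 m * 3.2 m = 23.68 m^2
TPH = 10000 / 23.68 = 422 trees/ha

422


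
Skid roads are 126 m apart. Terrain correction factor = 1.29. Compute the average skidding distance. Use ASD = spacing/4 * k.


Formula: ASD = (spacing / 4) * correction
Uncorrected distance = spacing / 4 = 126 / 4 = 31.5 m
ASD = 31.5 * 1.29 = 41 m

41


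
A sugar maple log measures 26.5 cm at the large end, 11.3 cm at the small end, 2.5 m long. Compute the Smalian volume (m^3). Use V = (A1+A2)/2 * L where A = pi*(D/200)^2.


Smalian: V = (A1 + A2)/2 * L,  A = pi*(D/200)^2
A1 = pi*(26.5/200)^2 = 0.055155 m^2
A2 = pi*(11.3/200)^2 = 0.010029 m^2
V = (0.055155+0.010029)/2*2.5 = 0.0815 m^3

0.0815


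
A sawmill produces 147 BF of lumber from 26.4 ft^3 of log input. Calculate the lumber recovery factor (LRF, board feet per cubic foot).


Formula: LRF = Lumber Output (BF) / Log Input (ft^3)
LRF = 147 BF / 26.4 ft^3
LRF = 5.57 BF/ft^3

5.57


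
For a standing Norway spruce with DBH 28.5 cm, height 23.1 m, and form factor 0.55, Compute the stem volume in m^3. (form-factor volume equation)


Formula: V = pi * (DBH/200)^2 * H * ff
Radius = DBH/200 = 28.5/200 = 0.1425 m
Radius^2 = 0.1425^2 = 0.02030625 m^2
V = pi * 0.02030625 * 23.1 * 0.55
V = 0.811 m^3

0.811


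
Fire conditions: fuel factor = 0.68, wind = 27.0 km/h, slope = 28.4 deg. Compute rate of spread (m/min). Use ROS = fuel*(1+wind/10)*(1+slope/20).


Formula: ROS = fuel * (1 + wind/10) * (1 + slope/20)
Wind factor = 1 + 27.0/10 = 3.7
Slope factor = 1 + 28.4/20 = 2.42
ROS = 0.68 * 3.7 * 2.42 = 6.09 m/min

6.09


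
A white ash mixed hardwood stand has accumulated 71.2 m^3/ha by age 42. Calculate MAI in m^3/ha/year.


Formula: MAI = Total Volume / Stand Age
MAI = 71.2 m^3/ha / 42 years
MAI = 1.7 m^3/ha/year

1.7


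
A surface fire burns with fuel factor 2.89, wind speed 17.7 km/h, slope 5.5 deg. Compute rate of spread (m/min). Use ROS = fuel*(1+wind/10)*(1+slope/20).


Formula: ROS = fuel * (1 + wind/10) * (1 + slope/20)
Wind factor = 1 + 17.7/10 = 2.77
Slope factor = 1 + 5.5/20 = 1.275
ROS = 2.89 * 2.77 * 1.275 = 10.21 m/min

10.21


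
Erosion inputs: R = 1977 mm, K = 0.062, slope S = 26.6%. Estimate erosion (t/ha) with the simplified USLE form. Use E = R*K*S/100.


Formula: E = R * K * S / 100  (simplified USLE)
R * K = 1977 * 0.062 = 122.574
E = 122.574 * 26.6 / 100 = 32.6 t/ha

32.6


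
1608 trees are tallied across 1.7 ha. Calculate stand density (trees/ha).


Formula: Stand Density = N_trees / Area_ha
Density = 1608 trees / 1.7 ha
Density = 946 trees/ha

946


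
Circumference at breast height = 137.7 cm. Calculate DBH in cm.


Formula: DBH = C / pi
DBH = 137.7 / pi
pi = 3.14159...
DBH = 43.8 cm

43.8


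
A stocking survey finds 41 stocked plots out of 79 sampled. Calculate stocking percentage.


Formula: Stocking % = stocked plots / total plots * 100
Stocking = 41 / 79 * 100
Stocking = 0.519 * 100 = 51.9%

51.9


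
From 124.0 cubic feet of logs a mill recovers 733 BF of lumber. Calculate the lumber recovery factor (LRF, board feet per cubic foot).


Formula: LRF = Lumber Output (BF) / Log Input (ft^3)
LRF = 733 BF / 124.0 ft^3
LRF = 5.91 BF/ft^3

5.91


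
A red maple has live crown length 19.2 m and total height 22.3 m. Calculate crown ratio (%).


Formula: Crown Ratio = (Crown Length / Total Height) * 100
CR = (19.2 m / 22.3 m) * 100
CR = 0.861 * 100 = 86.1%

86.1


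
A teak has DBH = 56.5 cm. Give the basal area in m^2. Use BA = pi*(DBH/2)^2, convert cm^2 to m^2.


Formula: BA = pi * (DBH/2)^2 / 10000  (cm^2 to m^2)
Radius = DBH/2 = 56.5/2 = 28.25 cm
BA = pi * 28.25^2 / 10000
   = 2507.1873 cm^2 / 10000
   = 0.2507 m^2

0.2507


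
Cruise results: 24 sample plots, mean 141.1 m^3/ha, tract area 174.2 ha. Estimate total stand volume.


Formula: Total Volume = Mean Volume per ha * Total Area
Total Volume = 141.1 m^3/ha * 174.2 ha
Total Volume = 24580 m^3

24580


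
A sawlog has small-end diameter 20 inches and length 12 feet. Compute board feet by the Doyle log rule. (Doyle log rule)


Doyle: BF = (D - 4)^2 * L / 16
Adjusted diameter = 20 - 4 = 16 in
(D-4)^2 = 16^2 = 256
BF = 256 * 12 / 16 = 192 BF

192


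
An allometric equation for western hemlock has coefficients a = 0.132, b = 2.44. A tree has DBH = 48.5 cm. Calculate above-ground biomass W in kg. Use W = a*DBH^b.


Formula: W = a * DBH^b  (allometric power law)
DBH^b = 48.5^2.44 = 12978.0619
W = 0.132 * 12978.0619 = 1713.1 kg

1713.1


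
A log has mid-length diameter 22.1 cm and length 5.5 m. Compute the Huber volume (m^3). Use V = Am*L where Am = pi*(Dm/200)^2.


Huber: V = Am * L,  Am = pi*(Dm/200)^2
Am = pi*(22.1/200)^2 = 0.03836 m^2
V = 0.03836*5.5 = 0.211 m^3

0.211


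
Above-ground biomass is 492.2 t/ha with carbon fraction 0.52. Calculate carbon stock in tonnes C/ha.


Formula: Carbon Stock = Biomass * Carbon Fraction
C = 492.2 t/ha * 0.52
C = 255.9 t C/ha

255.9


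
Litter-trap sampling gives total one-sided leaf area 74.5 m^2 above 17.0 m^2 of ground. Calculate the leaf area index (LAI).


Formula: LAI = total leaf area / ground area  (dimensionless)
LAI = 74.5 m^2 / 17.0 m^2
LAI = 4.38

4.38


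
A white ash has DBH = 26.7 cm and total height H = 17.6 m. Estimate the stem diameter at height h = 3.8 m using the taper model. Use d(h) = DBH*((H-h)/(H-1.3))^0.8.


Taper: d(h) = DBH * ((H - h) / (H - 1.3))^0.8
Numerator = H - h = 17.6 - 3.8 = 13.8 m
Denominator = H - 1.3 = 17.6 - 1.3 = 16.3 m
Ratio = 13.8 / 16.3 = 0.84663
d = 26.7 * 0.84663^0.8 = 23.4 cm

23.4


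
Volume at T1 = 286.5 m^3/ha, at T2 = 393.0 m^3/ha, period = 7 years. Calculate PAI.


Formula: PAI = (V_T2 - V_T1) / (T2 - T1)
Volume increment = 393.0 - 286.5 = 106.5 m^3/ha
PAI = 106.5 / 7 = 15.21 m^3/ha/year

15.21


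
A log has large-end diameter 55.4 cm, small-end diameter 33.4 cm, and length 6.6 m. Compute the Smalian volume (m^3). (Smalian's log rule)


Smalian: V = (A1 + A2)/2 * L,  A = pi*(D/200)^2
A1 = pi*(55.4/200)^2 = 0.241051 m^2
A2 = pi*(33.4/200)^2 = 0.087616 m^2
V = (0.241051+0.087616)/2*6.6 = 1.0846 m^3

1.0846


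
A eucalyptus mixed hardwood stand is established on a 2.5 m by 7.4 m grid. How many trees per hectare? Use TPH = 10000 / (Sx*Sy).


Formula: TPH = 10000 m^2/ha / (spacing_x * spacing_y)
Area per tree = 2.5 m * 7.4 m = 18.5 m^2
TPH = 10000 / 18.5 = 541 trees/ha

541


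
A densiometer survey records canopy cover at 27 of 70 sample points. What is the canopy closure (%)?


Formula: Canopy closure = covered points / total points * 100
Closure = 27 / 70 * 100
Closure = 0.3857 * 100 = 38.6%

38.6


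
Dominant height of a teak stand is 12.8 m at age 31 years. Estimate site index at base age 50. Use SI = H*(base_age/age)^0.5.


Formula: SI = H_dom * (base_age / age)^0.5
Age ratio = 50 / 31 = 1.6129
sqrt(age_ratio) = 1.27
SI = 12.8 * 1.27 = 16.3 m

16.3


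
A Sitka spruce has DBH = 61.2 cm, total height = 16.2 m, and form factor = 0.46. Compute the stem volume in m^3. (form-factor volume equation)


Formula: V = pi * (DBH/200)^2 * H * ff
Radius = DBH/200 = 61.2/200 = 0.306 m
Radius^2 = 0.306^2 = 0.093636 m^2
V = pi * 0.093636 * 16.2 * 0.46
V = 2.192 m^3

2.192


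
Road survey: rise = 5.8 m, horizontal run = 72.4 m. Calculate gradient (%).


Formula: Gradient = rise / run * 100
Gradient = 5.8 / 72.4 * 100 = 8.0%

8.0


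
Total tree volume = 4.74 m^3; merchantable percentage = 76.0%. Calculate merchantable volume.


Formula: MV = V_total * (merchantable_pct / 100)
Merchantable fraction = 76.0% / 100 = 0.76
MV = 4.74 m^3 * 0.76 = 3.602 m^3

3.602


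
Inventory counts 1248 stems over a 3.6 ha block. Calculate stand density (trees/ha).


Formula: Stand Density = N_trees / Area_ha
Density = 1248 trees / 3.6 ha
Density = 347 trees/ha

347


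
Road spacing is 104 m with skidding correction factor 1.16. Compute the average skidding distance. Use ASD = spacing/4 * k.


Formula: ASD = (spacing / 4) * correction
Uncorrected distance = spacing / 4 = 104 / 4 = 26 m
ASD = 26 * 1.16 = 30 m

30


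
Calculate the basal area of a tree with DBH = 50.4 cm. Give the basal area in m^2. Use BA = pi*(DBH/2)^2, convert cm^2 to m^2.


Formula: BA = pi * (DBH/2)^2 / 10000  (cm^2 to m^2)
Radius = DBH/2 = 50.4/2 = 25.2 cm
BA = pi * 25.2^2 / 10000
   = 1995.037 cm^2 / 10000
   = 0.1995 m^2

0.1995


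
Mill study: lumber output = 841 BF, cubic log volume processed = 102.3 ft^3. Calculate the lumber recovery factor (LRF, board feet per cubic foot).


Formula: LRF = Lumber Output (BF) / Log Input (ft^3)
LRF = 841 BF / 102.3 ft^3
LRF = 8.22 BF/ft^3

8.22


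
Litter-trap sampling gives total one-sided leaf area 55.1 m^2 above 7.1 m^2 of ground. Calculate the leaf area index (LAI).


Formula: LAI = total leaf area / ground area  (dimensionless)
LAI = 55.1 m^2 / 7.1 m^2
LAI = 7.76

7.76


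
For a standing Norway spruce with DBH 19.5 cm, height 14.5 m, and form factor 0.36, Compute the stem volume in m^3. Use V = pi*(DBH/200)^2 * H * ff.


Formula: V = pi * (DBH/200)^2 * H * ff
Radius = DBH/200 = 19.5/200 = 0.0975 m
Radius^2 = 0.0975^2 = 0.00950625 m^2
V = pi * 0.00950625 * 14.5 * 0.36
V = 0.156 m^3

0.156


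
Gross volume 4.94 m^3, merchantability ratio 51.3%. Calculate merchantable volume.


Formula: MV = V_total * (merchantable_pct / 100)
Merchantable fraction = 51.3% / 100 = 0.513
MV = 4.94 m^3 * 0.513 = 2.534 m^3

2.534


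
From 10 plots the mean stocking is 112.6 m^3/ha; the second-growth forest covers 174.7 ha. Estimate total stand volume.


Formula: Total Volume = Mean Volume per ha * Total Area
Total Volume = 112.6 m^3/ha * 174.7 ha
Total Volume = 19671 m^3

19671


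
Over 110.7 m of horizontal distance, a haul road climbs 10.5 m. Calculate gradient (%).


Formula: Gradient = rise / run * 100
Gradient = 10.5 / 110.7 * 100 = 9.5%

9.5


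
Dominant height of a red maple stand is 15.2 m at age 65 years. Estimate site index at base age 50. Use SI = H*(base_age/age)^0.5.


Formula: SI = H_dom * (base_age / age)^0.5
Age ratio = 50 / 65 = 0.76923
sqrt(age_ratio) = 0.87706
SI = 15.2 * 0.87706 = 13.3 m

13.3


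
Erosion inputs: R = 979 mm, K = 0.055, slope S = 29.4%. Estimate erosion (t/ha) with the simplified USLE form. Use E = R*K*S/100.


Formula: E = R * K * S / 100  (simplified USLE)
R * K = 979 * 0.055 = 53.845
E = 53.845 * 29.4 / 100 = 15.83 t/ha

15.83


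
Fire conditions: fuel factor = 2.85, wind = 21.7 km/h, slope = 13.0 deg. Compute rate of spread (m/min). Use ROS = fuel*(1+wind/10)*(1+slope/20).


Formula: ROS = fuel * (1 + wind/10) * (1 + slope/20)
Wind factor = 1 + 21.7/10 = 3.17
Slope factor = 1 + 13.0/20 = 1.65
ROS = 2.85 * 3.17 * 1.65 = 14.91 m/min

14.91


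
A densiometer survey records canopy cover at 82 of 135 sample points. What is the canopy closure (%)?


Formula: Canopy closure = covered points / total points * 100
Closure = 82 / 135 * 100
Closure = 0.6074 * 100 = 60.7%

60.7


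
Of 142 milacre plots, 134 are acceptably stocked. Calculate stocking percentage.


Formula: Stocking % = stocked plots / total plots * 100
Stocking = 134 / 142 * 100
Stocking = 0.9437 * 100 = 94.4%

94.4


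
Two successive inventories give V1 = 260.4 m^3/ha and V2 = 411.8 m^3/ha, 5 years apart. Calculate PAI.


Formula: PAI = (V_T2 - V_T1) / (T2 - T1)
Volume increment = 411.8 - 260.4 = 151.4 m^3/ha
PAI = 151.4 / 5 = 30.28 m^3/ha/year

30.28


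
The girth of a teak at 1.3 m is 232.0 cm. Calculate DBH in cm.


Formula: DBH = C / pi
DBH = 232.0 / pi
pi = 3.14159...
DBH = 73.8 cm

73.8


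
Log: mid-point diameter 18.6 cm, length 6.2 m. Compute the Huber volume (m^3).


Huber: V = Am * L,  Am = pi*(Dm/200)^2
Am = pi*(18.6/200)^2 = 0.027172 m^2
V = 0.027172*6.2 = 0.1685 m^3

0.1685


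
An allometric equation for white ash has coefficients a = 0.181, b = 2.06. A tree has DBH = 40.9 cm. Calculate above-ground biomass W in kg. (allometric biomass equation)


Formula: W = a * DBH^b  (allometric power law)
DBH^b = 40.9^2.06 = 2090.0179
W = 0.181 * 2090.0179 = 378.3 kg

378.3


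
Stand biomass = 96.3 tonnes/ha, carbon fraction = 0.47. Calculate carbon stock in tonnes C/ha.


Formula: Carbon Stock = Biomass * Carbon Fraction
C = 96.3 t/ha * 0.47
C = 45.3 t C/ha

45.3


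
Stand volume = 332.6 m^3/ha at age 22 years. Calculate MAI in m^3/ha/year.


Formula: MAI = Total Volume / Stand Age
MAI = 332.6 m^3/ha / 22 years
MAI = 15.12 m^3/ha/year

15.12


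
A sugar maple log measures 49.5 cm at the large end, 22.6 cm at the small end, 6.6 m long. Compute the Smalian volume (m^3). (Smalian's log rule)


Smalian: V = (A1 + A2)/2 * L,  A = pi*(D/200)^2
A1 = pi*(49.5/200)^2 = 0.192442 m^2
A2 = pi*(22.6/200)^2 = 0.040115 m^2
V = (0.192442+0.040115)/2*6.6 = 0.7674 m^3

0.7674


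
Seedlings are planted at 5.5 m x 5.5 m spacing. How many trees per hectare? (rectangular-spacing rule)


Formula: TPH = 10000 m^2/ha / (spacing_x * spacing_y)
Area per tree = 5.5 m * 5.5 m = 30.25 m^2
TPH = 10000 / 30.25 = 331 trees/ha

331


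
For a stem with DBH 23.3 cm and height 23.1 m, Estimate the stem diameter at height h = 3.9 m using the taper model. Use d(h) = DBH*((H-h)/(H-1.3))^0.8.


Taper: d(h) = DBH * ((H - h) / (H - 1.3))^0.8
Numerator = H - h = 23.1 - 3.9 = 19.2 m
Denominator = H - 1.3 = 23.1 - 1.3 = 21.8 m
Ratio = 19.2 / 21.8 = 0.88073
d = 23.3 * 0.88073^0.8 = 21.0 cm

21.0


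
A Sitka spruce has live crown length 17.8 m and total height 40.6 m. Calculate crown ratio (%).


Formula: Crown Ratio = (Crown Length / Total Height) * 100
CR = (17.8 m / 40.6 m) * 100
CR = 0.4384 * 100 = 43.8%

43.8


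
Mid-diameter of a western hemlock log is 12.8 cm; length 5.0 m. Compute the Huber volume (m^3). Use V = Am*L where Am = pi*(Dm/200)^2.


Huber: V = Am * L,  Am = pi*(Dm/200)^2
Am = pi*(12.8/200)^2 = 0.012868 m^2
V = 0.012868*5.0 = 0.0643 m^3

0.0643


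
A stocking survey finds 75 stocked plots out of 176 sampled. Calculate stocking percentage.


Formula: Stocking % = stocked plots / total plots * 100
Stocking = 75 / 176 * 100
Stocking = 0.4261 * 100 = 42.6%

42.6


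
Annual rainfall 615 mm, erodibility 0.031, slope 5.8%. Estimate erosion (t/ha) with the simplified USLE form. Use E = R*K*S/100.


Formula: E = R * K * S / 100  (simplified USLE)
R * K = 615 * 0.031 = 19.065
E = 19.065 * 5.8 / 100 = 1.11 t/ha

1.11


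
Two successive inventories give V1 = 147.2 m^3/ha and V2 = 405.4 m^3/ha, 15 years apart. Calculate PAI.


Formula: PAI = (V_T2 - V_T1) / (T2 - T1)
Volume increment = 405.4 - 147.2 = 258.2 m^3/ha
PAI = 258.2 / 15 = 17.21 m^3/ha/year

17.21


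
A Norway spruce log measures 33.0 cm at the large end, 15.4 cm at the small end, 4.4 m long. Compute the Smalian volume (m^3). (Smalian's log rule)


Smalian: V = (A1 + A2)/2 * L,  A = pi*(D/200)^2
A1 = pi*(33.0/200)^2 = 0.08553 m^2
A2 = pi*(15.4/200)^2 = 0.018627 m^2
V = (0.08553+0.018627)/2*4.4 = 0.2291 m^3

0.2291


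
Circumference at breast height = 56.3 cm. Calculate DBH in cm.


Formula: DBH = C / pi
DBH = 56.3 / pi
pi = 3.14159...
DBH = 17.9 cm

17.9


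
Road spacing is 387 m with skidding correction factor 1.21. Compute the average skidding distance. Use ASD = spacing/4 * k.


Formula: ASD = (spacing / 4) * correction
Uncorrected distance = spacing / 4 = 387 / 4 = 96.75 m
ASD = 96.75 * 1.21 = 117 m

117


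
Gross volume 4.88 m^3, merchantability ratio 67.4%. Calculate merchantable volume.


Formula: MV = V_total * (merchantable_pct / 100)
Merchantable fraction = 67.4% / 100 = 0.674
MV = 4.88 m^3 * 0.674 = 3.289 m^3

3.289


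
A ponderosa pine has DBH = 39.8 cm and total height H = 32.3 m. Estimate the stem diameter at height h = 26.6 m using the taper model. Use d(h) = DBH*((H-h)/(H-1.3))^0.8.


Taper: d(h) = DBH * ((H - h) / (H - 1.3))^0.8
Numerator = H - h = 32.3 - 26.6 = 5.7 m
Denominator = H - 1.3 = 32.3 - 1.3 = 31.0 m
Ratio = 5.7 / 31.0 = 0.18387
d = 39.8 * 0.18387^0.8 = 10.3 cm

10.3


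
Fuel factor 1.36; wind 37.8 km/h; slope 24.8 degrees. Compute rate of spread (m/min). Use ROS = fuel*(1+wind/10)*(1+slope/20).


Formula: ROS = fuel * (1 + wind/10) * (1 + slope/20)
Wind factor = 1 + 37.8/10 = 4.78
Slope factor = 1 + 24.8/20 = 2.24
ROS = 1.36 * 4.78 * 2.24 = 14.56 m/min

14.56


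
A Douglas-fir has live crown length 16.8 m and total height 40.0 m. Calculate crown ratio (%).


Formula: Crown Ratio = (Crown Length / Total Height) * 100
CR = (16.8 m / 40.0 m) * 100
CR = 0.42 * 100 = 42.0%

42.0


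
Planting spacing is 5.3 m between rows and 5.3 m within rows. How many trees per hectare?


Formula: TPH = 10000 m^2/ha / (spacing_x * spacing_y)
Area per tree = 5.3 m * 5.3 m = 28.09 m^2
TPH = 10000 / 28.09 = 356 trees/ha

356


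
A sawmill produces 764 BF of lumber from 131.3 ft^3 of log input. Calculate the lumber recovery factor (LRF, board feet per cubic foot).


Formula: LRF = Lumber Output (BF) / Log Input (ft^3)
LRF = 764 BF / 131.3 ft^3
LRF = 5.82 BF/ft^3

5.82


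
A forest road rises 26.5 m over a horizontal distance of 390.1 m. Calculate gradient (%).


Formula: Gradient = rise / run * 100
Gradient = 26.5 / 390.1 * 100 = 6.8%

6.8


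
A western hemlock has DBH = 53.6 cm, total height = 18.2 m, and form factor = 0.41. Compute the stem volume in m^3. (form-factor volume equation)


Formula: V = pi * (DBH/200)^2 * H * ff
Radius = DBH/200 = 53.6/200 = 0.268 m
Radius^2 = 0.268^2 = 0.071824 m^2
V = pi * 0.071824 * 18.2 * 0.41
V = 1.684 m^3

1.684


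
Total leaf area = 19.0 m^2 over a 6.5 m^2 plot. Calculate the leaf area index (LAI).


Formula: LAI = total leaf area / ground area  (dimensionless)
LAI = 19.0 m^2 / 6.5 m^2
LAI = 2.92

2.92


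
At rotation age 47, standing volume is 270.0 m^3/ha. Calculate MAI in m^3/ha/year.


Formula: MAI = Total Volume / Stand Age
MAI = 270.0 m^3/ha / 47 years
MAI = 5.74 m^3/ha/year

5.74


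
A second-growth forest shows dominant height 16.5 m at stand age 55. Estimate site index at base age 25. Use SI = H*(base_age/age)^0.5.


Formula: SI = H_dom * (base_age / age)^0.5
Age ratio = 25 / 55 = 0.45455
sqrt(age_ratio) = 0.6742
SI = 16.5 * 0.6742 = 11.1 m

11.1


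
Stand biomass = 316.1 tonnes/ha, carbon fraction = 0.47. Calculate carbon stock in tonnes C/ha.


Formula: Carbon Stock = Biomass * Carbon Fraction
C = 316.1 t/ha * 0.47
C = 148.6 t C/ha

148.6


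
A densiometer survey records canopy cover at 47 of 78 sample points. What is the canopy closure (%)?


Formula: Canopy closure = covered points / total points * 100
Closure = 47 / 78 * 100
Closure = 0.6026 * 100 = 60.3%

60.3


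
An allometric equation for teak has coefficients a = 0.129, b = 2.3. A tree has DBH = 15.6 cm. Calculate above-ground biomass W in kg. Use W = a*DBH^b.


Formula: W = a * DBH^b  (allometric power law)
DBH^b = 15.6^2.3 = 554.864
W = 0.129 * 554.864 = 71.6 kg

71.6


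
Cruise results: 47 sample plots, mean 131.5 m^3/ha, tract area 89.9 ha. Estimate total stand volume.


Formula: Total Volume = Mean Volume per ha * Total Area
Total Volume = 131.5 m^3/ha * 89.9 ha
Total Volume = 11822 m^3

11822


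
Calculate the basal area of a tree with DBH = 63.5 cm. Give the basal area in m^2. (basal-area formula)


Formula: BA = pi * (DBH/2)^2 / 10000  (cm^2 to m^2)
Radius = DBH/2 = 63.5/2 = 31.75 cm
BA = pi * 31.75^2 / 10000
   = 3166.9217 cm^2 / 10000
   = 0.3167 m^2

0.3167


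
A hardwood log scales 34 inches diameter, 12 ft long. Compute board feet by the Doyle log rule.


Doyle: BF = (D - 4)^2 * L / 16
Adjusted diameter = 34 - 4 = 30 in
(D-4)^2 = 30^2 = 900
BF = 900 * 12 / 16 = 675 BF

675


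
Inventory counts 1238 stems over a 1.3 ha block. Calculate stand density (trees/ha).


Formula: Stand Density = N_trees / Area_ha
Density = 1238 trees / 1.3 ha
Density = 952 trees/ha

952


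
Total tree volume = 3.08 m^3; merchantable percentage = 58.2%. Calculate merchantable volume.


Formula: MV = V_total * (merchantable_pct / 100)
Merchantable fraction = 58.2% / 100 = 0.582
MV = 3.08 m^3 * 0.582 = 1.793 m^3

1.793


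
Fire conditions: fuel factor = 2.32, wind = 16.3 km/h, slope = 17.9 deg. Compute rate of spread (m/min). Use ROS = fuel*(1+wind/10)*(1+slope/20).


Formula: ROS = fuel * (1 + wind/10) * (1 + slope/20)
Wind factor = 1 + 16.3/10 = 2.63
Slope factor = 1 + 17.9/20 = 1.895
ROS = 2.32 * 2.63 * 1.895 = 11.56 m/min

11.56


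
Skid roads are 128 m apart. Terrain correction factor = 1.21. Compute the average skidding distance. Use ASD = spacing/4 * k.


Formula: ASD = (spacing / 4) * correction
Uncorrected distance = spacing / 4 = 128 / 4 = 32 m
ASD = 32 * 1.21 = 39 m

39


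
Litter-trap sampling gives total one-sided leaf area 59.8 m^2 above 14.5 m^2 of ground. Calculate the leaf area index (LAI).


Formula: LAI = total leaf area / ground area  (dimensionless)
LAI = 59.8 m^2 / 14.5 m^2
LAI = 4.12

4.12


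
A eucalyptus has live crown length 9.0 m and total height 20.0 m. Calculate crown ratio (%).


Formula: Crown Ratio = (Crown Length / Total Height) * 100
CR = (9.0 m / 20.0 m) * 100
CR = 0.45 * 100 = 45.0%

45.0


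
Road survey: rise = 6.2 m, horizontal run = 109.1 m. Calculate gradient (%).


Formula: Gradient = rise / run * 100
Gradient = 6.2 / 109.1 * 100 = 5.7%

5.7


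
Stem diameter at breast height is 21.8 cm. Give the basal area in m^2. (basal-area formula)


Formula: BA = pi * (DBH/2)^2 / 10000  (cm^2 to m^2)
Radius = DBH/2 = 21.8/2 = 10.9 cm
BA = pi * 10.9^2 / 10000
   = 373.2526 cm^2 / 10000
   = 0.0373 m^2

0.0373


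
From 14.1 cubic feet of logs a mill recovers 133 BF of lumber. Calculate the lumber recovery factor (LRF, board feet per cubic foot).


Formula: LRF = Lumber Output (BF) / Log Input (ft^3)
LRF = 133 BF / 14.1 ft^3
LRF = 9.43 BF/ft^3

9.43


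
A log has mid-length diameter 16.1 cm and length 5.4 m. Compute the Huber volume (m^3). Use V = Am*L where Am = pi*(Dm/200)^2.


Huber: V = Am * L,  Am = pi*(Dm/200)^2
Am = pi*(16.1/200)^2 = 0.020358 m^2
V = 0.020358*5.4 = 0.1099 m^3

0.1099


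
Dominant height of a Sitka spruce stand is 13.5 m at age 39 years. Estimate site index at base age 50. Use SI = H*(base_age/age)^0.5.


Formula: SI = H_dom * (base_age / age)^0.5
Age ratio = 50 / 39 = 1.28205
sqrt(age_ratio) = 1.13228
SI = 13.5 * 1.13228 = 15.3 m

15.3


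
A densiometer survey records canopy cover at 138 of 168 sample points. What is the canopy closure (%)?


Formula: Canopy closure = covered points / total points * 100
Closure = 138 / 168 * 100
Closure = 0.8214 * 100 = 82.1%

82.1


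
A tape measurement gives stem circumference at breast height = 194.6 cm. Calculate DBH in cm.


Formula: DBH = C / pi
DBH = 194.6 / pi
pi = 3.14159...
DBH = 61.9 cm

61.9


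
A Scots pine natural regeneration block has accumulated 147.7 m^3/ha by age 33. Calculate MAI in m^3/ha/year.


Formula: MAI = Total Volume / Stand Age
MAI = 147.7 m^3/ha / 33 years
MAI = 4.48 m^3/ha/year

4.48


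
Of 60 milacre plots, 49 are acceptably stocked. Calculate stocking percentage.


Formula: Stocking % = stocked plots / total plots * 100
Stocking = 49 / 60 * 100
Stocking = 0.8167 * 100 = 81.7%

81.7


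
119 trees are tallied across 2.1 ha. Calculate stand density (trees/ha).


Formula: Stand Density = N_trees / Area_ha
Density = 119 trees / 2.1 ha
Density = 57 trees/ha

57


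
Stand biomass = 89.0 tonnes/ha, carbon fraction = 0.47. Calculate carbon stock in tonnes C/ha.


Formula: Carbon Stock = Biomass * Carbon Fraction
C = 89.0 t/ha * 0.47
C = 41.8 t C/ha

41.8


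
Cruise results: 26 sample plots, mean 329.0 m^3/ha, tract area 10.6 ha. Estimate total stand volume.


Formula: Total Volume = Mean Volume per ha * Total Area
Total Volume = 329.0 m^3/ha * 10.6 ha
Total Volume = 3487 m^3

3487


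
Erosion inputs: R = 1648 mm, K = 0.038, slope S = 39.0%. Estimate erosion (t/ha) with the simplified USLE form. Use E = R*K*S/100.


Formula: E = R * K * S / 100  (simplified USLE)
R * K = 1648 * 0.038 = 62.624
E = 62.624 * 39.0 / 100 = 24.42 t/ha

24.42


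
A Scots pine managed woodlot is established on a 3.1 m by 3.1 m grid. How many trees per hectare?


Formula: TPH = 10000 m^2/ha / (spacing_x * spacing_y)
Area per tree = 3.1 m * 3.1 m = 9.61 m^2
TPH = 10000 / 9.61 = 1041 trees/ha

1041


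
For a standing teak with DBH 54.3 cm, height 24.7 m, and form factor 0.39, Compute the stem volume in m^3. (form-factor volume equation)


Formula: V = pi * (DBH/200)^2 * H * ff
Radius = DBH/200 = 54.3/200 = 0.2715 m
Radius^2 = 0.2715^2 = 0.07371225 m^2
V = pi * 0.07371225 * 24.7 * 0.39
V = 2.231 m^3

2.231


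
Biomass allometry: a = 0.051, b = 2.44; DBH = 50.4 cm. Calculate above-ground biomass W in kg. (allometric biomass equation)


Formula: W = a * DBH^b  (allometric power law)
DBH^b = 50.4^2.44 = 14253.795
W = 0.051 * 14253.795 = 726.9 kg

726.9


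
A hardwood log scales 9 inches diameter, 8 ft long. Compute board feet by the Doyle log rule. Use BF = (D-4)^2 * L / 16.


Doyle: BF = (D - 4)^2 * L / 16
Adjusted diameter = 9 - 4 = 5 in
(D-4)^2 = 5^2 = 25
BF = 25 * 8 / 16 = 13 BF

13


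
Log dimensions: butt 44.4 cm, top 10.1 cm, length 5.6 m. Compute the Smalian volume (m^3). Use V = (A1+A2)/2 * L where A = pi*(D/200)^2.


Smalian: V = (A1 + A2)/2 * L,  A = pi*(D/200)^2
A1 = pi*(44.4/200)^2 = 0.15483 m^2
A2 = pi*(10.1/200)^2 = 0.008012 m^2
V = (0.15483+0.008012)/2*5.6 = 0.456 m^3

0.456


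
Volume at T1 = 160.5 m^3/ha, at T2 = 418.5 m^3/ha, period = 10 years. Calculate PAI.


Formula: PAI = (V_T2 - V_T1) / (T2 - T1)
Volume increment = 418.5 - 160.5 = 258.0 m^3/ha
PAI = 258.0 / 10 = 25.8 m^3/ha/year

25.8


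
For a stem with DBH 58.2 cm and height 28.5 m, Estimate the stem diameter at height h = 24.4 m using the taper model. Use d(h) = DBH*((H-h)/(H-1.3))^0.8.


Taper: d(h) = DBH * ((H - h) / (H - 1.3))^0.8
Numerator = H - h = 28.5 - 24.4 = 4.1 m
Denominator = H - 1.3 = 28.5 - 1.3 = 27.2 m
Ratio = 4.1 / 27.2 = 0.15074
d = 58.2 * 0.15074^0.8 = 12.8 cm

12.8


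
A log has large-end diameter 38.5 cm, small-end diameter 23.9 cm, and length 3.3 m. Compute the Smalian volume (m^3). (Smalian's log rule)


Smalian: V = (A1 + A2)/2 * L,  A = pi*(D/200)^2
A1 = pi*(38.5/200)^2 = 0.116416 m^2
A2 = pi*(23.9/200)^2 = 0.044863 m^2
V = (0.116416+0.044863)/2*3.3 = 0.2661 m^3

0.2661


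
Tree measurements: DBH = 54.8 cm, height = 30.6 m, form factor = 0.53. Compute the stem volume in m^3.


Formula: V = pi * (DBH/200)^2 * H * ff
Radius = DBH/200 = 54.8/200 = 0.274 m
Radius^2 = 0.274^2 = 0.075076 m^2
V = pi * 0.075076 * 30.6 * 0.53
V = 3.825 m^3

3.825


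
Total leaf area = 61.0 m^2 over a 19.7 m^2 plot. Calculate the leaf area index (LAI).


Formula: LAI = total leaf area / ground area  (dimensionless)
LAI = 61.0 m^2 / 19.7 m^2
LAI = 3.1

3.1


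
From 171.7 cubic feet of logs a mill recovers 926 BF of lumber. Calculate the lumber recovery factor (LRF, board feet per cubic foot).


Formula: LRF = Lumber Output (BF) / Log Input (ft^3)
LRF = 926 BF / 171.7 ft^3
LRF = 5.39 BF/ft^3

5.39


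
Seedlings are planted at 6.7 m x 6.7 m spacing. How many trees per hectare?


Formula: TPH = 10000 m^2/ha / (spacing_x * spacing_y)
Area per tree = 6.7 m * 6.7 m = 44.89 m^2
TPH = 10000 / 44.89 = 223 trees/ha

223


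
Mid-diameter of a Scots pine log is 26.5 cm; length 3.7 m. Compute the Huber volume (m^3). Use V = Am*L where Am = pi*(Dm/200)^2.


Huber: V = Am * L,  Am = pi*(Dm/200)^2
Am = pi*(26.5/200)^2 = 0.055155 m^2
V = 0.055155*3.7 = 0.2041 m^3

0.2041
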